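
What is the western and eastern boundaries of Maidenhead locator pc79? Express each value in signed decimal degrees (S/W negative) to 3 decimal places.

134.000, 136.000

Field P=15, C=2: +15·20° lon, +2·10° lat → SW at lon 120°, lat -70°.
Square 7, 9: +7·2° lon, +9·1° lat → SW at lon 134°, lat -61°.
Cell spans 2° lon × 1° lat.
west 134.000, east 136.000.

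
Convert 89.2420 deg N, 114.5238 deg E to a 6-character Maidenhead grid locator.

Add 180° to longitude and 90° to latitude: 294.5238, 179.2420.
Field (20°×10°, letters A–R): lon ⌊294.5238/20⌋ = 14 → O; lat ⌊179.2420/10⌋ = 17 → R.
Square (2°×1°, digits 0–9): lon ⌊14.5238/2⌋ = 7; lat ⌊9.2420/1⌋ = 9.
Subsquare (5′×2.5′, letters a–x): lon ⌊0.5238/0.0833333⌋ = 6 → g; lat ⌊0.2420/0.0416667⌋ = 5 → f.

OR79gf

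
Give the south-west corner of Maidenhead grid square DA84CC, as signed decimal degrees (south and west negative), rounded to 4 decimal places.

Field D=3, A=0: +3·20° lon, +0·10° lat → SW at lon -120°, lat -90°.
Square 8, 4: +8·2° lon, +4·1° lat → SW at lon -104°, lat -86°.
Subsquare c=2, c=2: +2·0.0833333° lon, +2·0.0416667° lat → SW at lon -103.833°, lat -85.9167°.
latitude -85.9167, longitude -103.8333.

-85.9167, -103.8333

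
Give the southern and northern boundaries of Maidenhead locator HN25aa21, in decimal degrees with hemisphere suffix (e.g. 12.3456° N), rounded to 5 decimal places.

Field H=7, N=13: +7·20° lon, +13·10° lat → SW at lon -40°, lat 40°.
Square 2, 5: +2·2° lon, +5·1° lat → SW at lon -36°, lat 45°.
Subsquare a=0, a=0: +0·0.0833333° lon, +0·0.0416667° lat → SW at lon -36°, lat 45°.
Extended square 2, 1: +2·0.00833333° lon, +1·0.00416667° lat → SW at lon -35.9833°, lat 45.0042°.
Cell spans 0.00833333° lon × 0.00416667° lat.
south 45.00417° N, north 45.00833° N.

45.00417° N, 45.00833° N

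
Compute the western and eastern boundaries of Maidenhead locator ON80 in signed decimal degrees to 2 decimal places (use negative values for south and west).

116.00, 118.00

Field O=14, N=13: +14·20° lon, +13·10° lat → SW at lon 100°, lat 40°.
Square 8, 0: +8·2° lon, +0·1° lat → SW at lon 116°, lat 40°.
Cell spans 2° lon × 1° lat.
west 116.00, east 118.00.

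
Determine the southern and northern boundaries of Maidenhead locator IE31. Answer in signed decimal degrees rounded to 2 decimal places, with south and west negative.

-49.00, -48.00

Field I=8, E=4: +8·20° lon, +4·10° lat → SW at lon -20°, lat -50°.
Square 3, 1: +3·2° lon, +1·1° lat → SW at lon -14°, lat -49°.
Cell spans 2° lon × 1° lat.
south -49.00, north -48.00.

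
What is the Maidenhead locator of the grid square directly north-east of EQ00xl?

Longitude subsquare x = 23; +1 → 24, wraps to 0 = a, carry into square.
Longitude square 0; +1 → 1.
Latitude subsquare l = 11; +1 → 12 = m.

EQ10am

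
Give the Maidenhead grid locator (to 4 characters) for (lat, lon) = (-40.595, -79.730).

FE09

Offset from 180°W / 90°S: lon 100.27°, lat 49.41°.
Field: lon ⌊100.27/20⌋ = 5 → F; lat ⌊49.41/10⌋ = 4 → E.
Square: lon ⌊0.27/2⌋ = 0; lat ⌊9.41/1⌋ = 9.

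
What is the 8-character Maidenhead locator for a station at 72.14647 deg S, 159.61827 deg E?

Add 180° to longitude and 90° to latitude: 339.61827, 17.85353.
Field: lon ⌊339.61827/20⌋ = 16 → Q; lat ⌊17.85353/10⌋ = 1 → B.
Square: lon ⌊19.61827/2⌋ = 9; lat ⌊7.85353/1⌋ = 7.
Subsquare: lon ⌊1.61827/0.0833333⌋ = 19 → t; lat ⌊0.85353/0.0416667⌋ = 20 → u.
Extended square: lon ⌊0.03494/0.00833333⌋ = 4; lat ⌊0.02020/0.00416667⌋ = 4.

QB97tu44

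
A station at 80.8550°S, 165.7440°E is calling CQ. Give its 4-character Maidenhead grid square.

RA29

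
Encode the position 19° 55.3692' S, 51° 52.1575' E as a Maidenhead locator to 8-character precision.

LH50wb48

Add 180° to longitude and 90° to latitude: 231.86929, 70.07718.
Field: 231.86929/20 → 11 → L, 70.07718/10 → 7 → H; chars LH.
Square: 11.86929/2 → 5, 0.07718/1 → 0; chars 50.
Subsquare: 1.86929/0.0833333 → 22 → w, 0.07718/0.0416667 → 1 → b; chars wb.
Extended square: 0.03596/0.00833333 → 4, 0.03551/0.00416667 → 8; chars 48.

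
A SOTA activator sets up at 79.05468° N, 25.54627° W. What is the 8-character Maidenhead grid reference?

Shift to the Maidenhead origin (180°W, 90°S): lon 154.45373, lat 169.05468.
Field: 154.45373/20 → 7 → H, 169.05468/10 → 16 → Q; chars HQ.
Square: 14.45373/2 → 7, 9.05468/1 → 9; chars 79.
Subsquare: 0.45373/0.0833333 → 5 → f, 0.05468/0.0416667 → 1 → b; chars fb.
Extended square: 0.03706/0.00833333 → 4, 0.01301/0.00416667 → 3; chars 43.

HQ79fb43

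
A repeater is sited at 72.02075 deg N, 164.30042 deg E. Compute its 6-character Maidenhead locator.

Offset from 180°W / 90°S: lon 344.3004°, lat 162.0208°.
Field (20°×10°, letters A–R): 344.3004/20 → 17 → R, 162.0208/10 → 16 → Q; chars RQ.
Square (2°×1°, digits 0–9): 4.3004/2 → 2, 2.0208/1 → 2; chars 22.
Subsquare (5′×2.5′, letters a–x): 0.3004/0.0833333 → 3 → d, 0.0208/0.0416667 → 0 → a; chars da.

RQ22da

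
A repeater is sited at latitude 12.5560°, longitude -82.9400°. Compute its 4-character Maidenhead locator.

EK82

Offset from 180°W / 90°S: lon 97.06°, lat 102.56°.
Field (20°×10°, letters A–R): lon ⌊97.06/20⌋ = 4 → E; lat ⌊102.56/10⌋ = 10 → K.
Square (2°×1°, digits 0–9): lon ⌊17.06/2⌋ = 8; lat ⌊2.56/1⌋ = 2.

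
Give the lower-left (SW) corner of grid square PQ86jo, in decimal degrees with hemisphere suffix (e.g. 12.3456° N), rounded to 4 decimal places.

76.5833° N, 136.7500° E

Field P=15, Q=16: +15·20° lon, +16·10° lat → SW at lon 120°, lat 70°.
Square 8, 6: +8·2° lon, +6·1° lat → SW at lon 136°, lat 76°.
Subsquare j=9, o=14: +9·0.0833333° lon, +14·0.0416667° lat → SW at lon 136.75°, lat 76.5833°.
latitude 76.5833° N, longitude 136.7500° E.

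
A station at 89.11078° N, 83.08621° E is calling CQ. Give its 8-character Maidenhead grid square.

Shift to the Maidenhead origin (180°W, 90°S): lon 263.08621, lat 179.11078.
Field (20°×10°, letters A–R): 263.08621/20 → 13 → N, 179.11078/10 → 17 → R; chars NR.
Square (2°×1°, digits 0–9): 3.08621/2 → 1, 9.11078/1 → 9; chars 19.
Subsquare (5′×2.5′, letters a–x): 1.08621/0.0833333 → 13 → n, 0.11078/0.0416667 → 2 → c; chars nc.
Extended square (30″×15″, digits 0–9): 0.00288/0.00833333 → 0, 0.02745/0.00416667 → 6; chars 06.

NR19nc06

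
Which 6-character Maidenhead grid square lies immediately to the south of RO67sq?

RO67sp

Latitude subsquare q = 16; −1 → 15 = p.
The longitude characters are unchanged.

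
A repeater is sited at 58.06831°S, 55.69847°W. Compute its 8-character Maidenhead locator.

Shift to the Maidenhead origin (180°W, 90°S): lon 124.30153, lat 31.93169.
Field: 124.30153/20 → 6 → G, 31.93169/10 → 3 → D; chars GD.
Square: 4.30153/2 → 2, 1.93169/1 → 1; chars 21.
Subsquare: 0.30153/0.0833333 → 3 → d, 0.93169/0.0416667 → 22 → w; chars dw.
Extended square: 0.05153/0.00833333 → 6, 0.01502/0.00416667 → 3; chars 63.

GD21dw63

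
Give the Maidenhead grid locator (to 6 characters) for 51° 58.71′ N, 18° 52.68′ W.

IO01nx

Offset from 180°W / 90°S: lon 161.1220°, lat 141.9785°.
Field: lon ⌊161.1220/20⌋ = 8 → I; lat ⌊141.9785/10⌋ = 14 → O.
Square: lon ⌊1.1220/2⌋ = 0; lat ⌊1.9785/1⌋ = 1.
Subsquare: lon ⌊1.1220/0.0833333⌋ = 13 → n; lat ⌊0.9785/0.0416667⌋ = 23 → x.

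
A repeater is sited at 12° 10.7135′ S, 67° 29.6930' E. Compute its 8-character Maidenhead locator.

MH37rt97

Shift to the Maidenhead origin (180°W, 90°S): lon 247.49488, lat 77.82144.
Field: lon ⌊247.49488/20⌋ = 12 → M; lat ⌊77.82144/10⌋ = 7 → H.
Square: lon ⌊7.49488/2⌋ = 3; lat ⌊7.82144/1⌋ = 7.
Subsquare: lon ⌊1.49488/0.0833333⌋ = 17 → r; lat ⌊0.82144/0.0416667⌋ = 19 → t.
Extended square: lon ⌊0.07822/0.00833333⌋ = 9; lat ⌊0.02978/0.00416667⌋ = 7.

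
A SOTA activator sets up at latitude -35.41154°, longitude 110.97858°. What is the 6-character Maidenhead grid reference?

OF54lo

Offset from 180°W / 90°S: lon 290.9786°, lat 54.5885°.
Field: 290.9786/20 → 14 → O, 54.5885/10 → 5 → F; chars OF.
Square: 10.9786/2 → 5, 4.5885/1 → 4; chars 54.
Subsquare: 0.9786/0.0833333 → 11 → l, 0.5885/0.0416667 → 14 → o; chars lo.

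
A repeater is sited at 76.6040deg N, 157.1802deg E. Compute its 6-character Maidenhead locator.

Add 180° to longitude and 90° to latitude: 337.1802, 166.6040.
Field: lon ⌊337.1802/20⌋ = 16 → Q; lat ⌊166.6040/10⌋ = 16 → Q.
Square: lon ⌊17.1802/2⌋ = 8; lat ⌊6.6040/1⌋ = 6.
Subsquare: lon ⌊1.1802/0.0833333⌋ = 14 → o; lat ⌊0.6040/0.0416667⌋ = 14 → o.

QQ86oo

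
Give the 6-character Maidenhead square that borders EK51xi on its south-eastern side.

EK61ah

Longitude subsquare x = 23; +1 → 24, wraps to 0 = a, carry into square.
Longitude square 5; +1 → 6.
Latitude subsquare i = 8; −1 → 7 = h.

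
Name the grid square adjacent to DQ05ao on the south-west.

Longitude subsquare a = 0; −1 → -1, wraps to 23 = x, carry into square.
Longitude square 0; −1 → -1, wraps to 9, carry into field.
Longitude field D = 3; −1 → 2 = C.
Latitude subsquare o = 14; −1 → 13 = n.

CQ95xn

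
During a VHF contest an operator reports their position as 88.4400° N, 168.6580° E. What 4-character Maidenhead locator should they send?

RR48

Add 180° to longitude and 90° to latitude: 348.66, 178.44.
Field: 348.66/20 → 17 → R, 178.44/10 → 17 → R; chars RR.
Square: 8.66/2 → 4, 8.44/1 → 8; chars 48.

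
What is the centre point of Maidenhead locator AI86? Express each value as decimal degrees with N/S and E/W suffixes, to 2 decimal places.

Field A=0, I=8: +0·20° lon, +8·10° lat → SW at lon -180°, lat -10°.
Square 8, 6: +8·2° lon, +6·1° lat → SW at lon -164°, lat -4°.
Cell spans 2° lon × 1° lat. Centre is SW corner plus half of each.
latitude 3.50° S, longitude 163.00° W.

3.50° S, 163.00° W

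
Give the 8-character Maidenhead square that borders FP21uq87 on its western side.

FP21uq77

Longitude extended square 8; −1 → 7.
The latitude characters are unchanged.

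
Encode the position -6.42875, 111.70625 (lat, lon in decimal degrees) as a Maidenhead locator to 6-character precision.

OI53un

Offset from 180°W / 90°S: lon 291.7063°, lat 83.5713°.
Field: lon ⌊291.7063/20⌋ = 14 → O; lat ⌊83.5713/10⌋ = 8 → I.
Square: lon ⌊11.7063/2⌋ = 5; lat ⌊3.5713/1⌋ = 3.
Subsquare: lon ⌊1.7063/0.0833333⌋ = 20 → u; lat ⌊0.5713/0.0416667⌋ = 13 → n.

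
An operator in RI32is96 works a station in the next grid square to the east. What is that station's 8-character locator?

Longitude extended square 9; +1 → 10, wraps to 0, carry into subsquare.
Longitude subsquare i = 8; +1 → 9 = j.
The latitude characters are unchanged.

RI32js06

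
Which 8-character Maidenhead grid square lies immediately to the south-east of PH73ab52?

Longitude extended square 5; +1 → 6.
Latitude extended square 2; −1 → 1.

PH73ab61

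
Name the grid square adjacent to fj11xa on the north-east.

FJ21ab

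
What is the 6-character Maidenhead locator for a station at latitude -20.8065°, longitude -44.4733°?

GG79se

Shift to the Maidenhead origin (180°W, 90°S): lon 135.5267, lat 69.1935.
Field: 135.5267/20 → 6 → G, 69.1935/10 → 6 → G; chars GG.
Square: 15.5267/2 → 7, 9.1935/1 → 9; chars 79.
Subsquare: 1.5267/0.0833333 → 18 → s, 0.1935/0.0416667 → 4 → e; chars se.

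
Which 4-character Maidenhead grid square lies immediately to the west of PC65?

PC55

Longitude square 6; −1 → 5.
The latitude characters are unchanged.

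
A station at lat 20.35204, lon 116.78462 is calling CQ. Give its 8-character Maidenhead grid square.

OL80ji44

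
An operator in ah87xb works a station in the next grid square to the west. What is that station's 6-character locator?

AH87wb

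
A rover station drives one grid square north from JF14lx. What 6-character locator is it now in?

JF15la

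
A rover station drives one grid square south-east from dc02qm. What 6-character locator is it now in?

Longitude subsquare q = 16; +1 → 17 = r.
Latitude subsquare m = 12; −1 → 11 = l.

DC02rl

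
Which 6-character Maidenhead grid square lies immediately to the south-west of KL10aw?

KL00xv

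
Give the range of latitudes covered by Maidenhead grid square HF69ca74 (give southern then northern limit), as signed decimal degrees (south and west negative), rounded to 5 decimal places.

-30.98333, -30.97917

Field H=7, F=5: +7·20° lon, +5·10° lat → SW at lon -40°, lat -40°.
Square 6, 9: +6·2° lon, +9·1° lat → SW at lon -28°, lat -31°.
Subsquare c=2, a=0: +2·0.0833333° lon, +0·0.0416667° lat → SW at lon -27.8333°, lat -31°.
Extended square 7, 4: +7·0.00833333° lon, +4·0.00416667° lat → SW at lon -27.775°, lat -30.9833°.
Cell spans 0.00833333° lon × 0.00416667° lat.
south -30.98333, north -30.97917.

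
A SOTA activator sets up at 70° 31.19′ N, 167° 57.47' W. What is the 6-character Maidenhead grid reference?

AQ60am

Add 180° to longitude and 90° to latitude: 12.0422, 160.5198.
Field (20°×10°, letters A–R): 12.0422/20 → 0 → A, 160.5198/10 → 16 → Q; chars AQ.
Square (2°×1°, digits 0–9): 12.0422/2 → 6, 0.5198/1 → 0; chars 60.
Subsquare (5′×2.5′, letters a–x): 0.0422/0.0833333 → 0 → a, 0.5198/0.0416667 → 12 → m; chars am.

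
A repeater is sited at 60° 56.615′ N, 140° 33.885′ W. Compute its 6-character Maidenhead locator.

Offset from 180°W / 90°S: lon 39.4352°, lat 150.9436°.
Field: 39.4352/20 → 1 → B, 150.9436/10 → 15 → P; chars BP.
Square: 19.4352/2 → 9, 0.9436/1 → 0; chars 90.
Subsquare: 1.4352/0.0833333 → 17 → r, 0.9436/0.0416667 → 22 → w; chars rw.

BP90rw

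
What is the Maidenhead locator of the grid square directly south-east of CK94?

Longitude square 9; +1 → 10, wraps to 0, carry into field.
Longitude field C = 2; +1 → 3 = D.
Latitude square 4; −1 → 3.

DK03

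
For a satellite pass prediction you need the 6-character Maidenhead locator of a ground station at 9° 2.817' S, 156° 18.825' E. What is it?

Add 180° to longitude and 90° to latitude: 336.3138, 80.9531.
Field: lon ⌊336.3138/20⌋ = 16 → Q; lat ⌊80.9531/10⌋ = 8 → I.
Square: lon ⌊16.3138/2⌋ = 8; lat ⌊0.9531/1⌋ = 0.
Subsquare: lon ⌊0.3138/0.0833333⌋ = 3 → d; lat ⌊0.9531/0.0416667⌋ = 22 → w.

QI80dw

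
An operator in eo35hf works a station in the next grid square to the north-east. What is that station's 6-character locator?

Longitude subsquare h = 7; +1 → 8 = i.
Latitude subsquare f = 5; +1 → 6 = g.

EO35ig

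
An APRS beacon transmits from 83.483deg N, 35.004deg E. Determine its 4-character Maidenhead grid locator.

KR73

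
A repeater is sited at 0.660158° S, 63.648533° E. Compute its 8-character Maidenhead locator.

MI19ti71

Shift to the Maidenhead origin (180°W, 90°S): lon 243.64853, lat 89.33984.
Field: lon ⌊243.64853/20⌋ = 12 → M; lat ⌊89.33984/10⌋ = 8 → I.
Square: lon ⌊3.64853/2⌋ = 1; lat ⌊9.33984/1⌋ = 9.
Subsquare: lon ⌊1.64853/0.0833333⌋ = 19 → t; lat ⌊0.33984/0.0416667⌋ = 8 → i.
Extended square: lon ⌊0.06520/0.00833333⌋ = 7; lat ⌊0.00651/0.00416667⌋ = 1.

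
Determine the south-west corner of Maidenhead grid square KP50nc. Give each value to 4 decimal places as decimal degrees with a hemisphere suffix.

Field K=10, P=15: +10·20° lon, +15·10° lat → SW at lon 20°, lat 60°.
Square 5, 0: +5·2° lon, +0·1° lat → SW at lon 30°, lat 60°.
Subsquare n=13, c=2: +13·0.0833333° lon, +2·0.0416667° lat → SW at lon 31.0833°, lat 60.0833°.
latitude 60.0833° N, longitude 31.0833° E.

60.0833° N, 31.0833° E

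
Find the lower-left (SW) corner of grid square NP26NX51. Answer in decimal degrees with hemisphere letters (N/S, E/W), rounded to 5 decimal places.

66.96250° N, 85.12500° E

Field N=13, P=15: +13·20° lon, +15·10° lat → SW at lon 80°, lat 60°.
Square 2, 6: +2·2° lon, +6·1° lat → SW at lon 84°, lat 66°.
Subsquare n=13, x=23: +13·0.0833333° lon, +23·0.0416667° lat → SW at lon 85.0833°, lat 66.9583°.
Extended square 5, 1: +5·0.00833333° lon, +1·0.00416667° lat → SW at lon 85.125°, lat 66.9625°.
latitude 66.96250° N, longitude 85.12500° E.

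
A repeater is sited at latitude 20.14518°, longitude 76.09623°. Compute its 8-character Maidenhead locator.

ML80bd14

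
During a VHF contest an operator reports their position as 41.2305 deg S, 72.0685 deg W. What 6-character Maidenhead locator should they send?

FE38xs

Shift to the Maidenhead origin (180°W, 90°S): lon 107.9315, lat 48.7695.
Field: 107.9315/20 → 5 → F, 48.7695/10 → 4 → E; chars FE.
Square: 7.9315/2 → 3, 8.7695/1 → 8; chars 38.
Subsquare: 1.9315/0.0833333 → 23 → x, 0.7695/0.0416667 → 18 → s; chars xs.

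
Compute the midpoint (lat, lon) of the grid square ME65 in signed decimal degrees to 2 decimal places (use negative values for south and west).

Field M=12, E=4: +12·20° lon, +4·10° lat → SW at lon 60°, lat -50°.
Square 6, 5: +6·2° lon, +5·1° lat → SW at lon 72°, lat -45°.
Cell spans 2° lon × 1° lat. Centre is SW corner plus half of each.
latitude -44.50, longitude 73.00.

-44.50, 73.00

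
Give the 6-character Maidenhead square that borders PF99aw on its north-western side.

Longitude subsquare a = 0; −1 → -1, wraps to 23 = x, carry into square.
Longitude square 9; −1 → 8.
Latitude subsquare w = 22; +1 → 23 = x.

PF89xx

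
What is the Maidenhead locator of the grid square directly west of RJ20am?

RJ10xm

Longitude subsquare a = 0; −1 → -1, wraps to 23 = x, carry into square.
Longitude square 2; −1 → 1.
The latitude characters are unchanged.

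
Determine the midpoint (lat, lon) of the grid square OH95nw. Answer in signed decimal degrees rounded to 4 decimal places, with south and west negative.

-14.0625, 119.1250

Field O=14, H=7: +14·20° lon, +7·10° lat → SW at lon 100°, lat -20°.
Square 9, 5: +9·2° lon, +5·1° lat → SW at lon 118°, lat -15°.
Subsquare n=13, w=22: +13·0.0833333° lon, +22·0.0416667° lat → SW at lon 119.083°, lat -14.0833°.
Cell spans 0.0833333° lon × 0.0416667° lat. Centre is SW corner plus half of each.
latitude -14.0625, longitude 119.1250.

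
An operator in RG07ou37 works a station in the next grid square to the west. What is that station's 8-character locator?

RG07ou27

Longitude extended square 3; −1 → 2.
The latitude characters are unchanged.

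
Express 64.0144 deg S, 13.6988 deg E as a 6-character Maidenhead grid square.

JC65ux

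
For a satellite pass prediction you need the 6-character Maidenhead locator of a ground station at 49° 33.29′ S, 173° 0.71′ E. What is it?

RE60mk

Shift to the Maidenhead origin (180°W, 90°S): lon 353.0118, lat 40.4452.
Field (20°×10°, letters A–R): lon ⌊353.0118/20⌋ = 17 → R; lat ⌊40.4452/10⌋ = 4 → E.
Square (2°×1°, digits 0–9): lon ⌊13.0118/2⌋ = 6; lat ⌊0.4452/1⌋ = 0.
Subsquare (5′×2.5′, letters a–x): lon ⌊1.0118/0.0833333⌋ = 12 → m; lat ⌊0.4452/0.0416667⌋ = 10 → k.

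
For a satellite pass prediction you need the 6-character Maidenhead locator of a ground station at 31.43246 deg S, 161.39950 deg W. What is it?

AF98hn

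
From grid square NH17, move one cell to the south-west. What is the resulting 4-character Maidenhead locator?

Longitude square 1; −1 → 0.
Latitude square 7; −1 → 6.

NH06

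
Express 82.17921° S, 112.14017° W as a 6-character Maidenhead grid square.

DA37wt

Shift to the Maidenhead origin (180°W, 90°S): lon 67.8598, lat 7.8208.
Field: 67.8598/20 → 3 → D, 7.8208/10 → 0 → A; chars DA.
Square: 7.8598/2 → 3, 7.8208/1 → 7; chars 37.
Subsquare: 1.8598/0.0833333 → 22 → w, 0.8208/0.0416667 → 19 → t; chars wt.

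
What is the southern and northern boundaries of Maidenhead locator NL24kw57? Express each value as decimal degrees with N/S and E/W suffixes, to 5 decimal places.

Field N=13, L=11: +13·20° lon, +11·10° lat → SW at lon 80°, lat 20°.
Square 2, 4: +2·2° lon, +4·1° lat → SW at lon 84°, lat 24°.
Subsquare k=10, w=22: +10·0.0833333° lon, +22·0.0416667° lat → SW at lon 84.8333°, lat 24.9167°.
Extended square 5, 7: +5·0.00833333° lon, +7·0.00416667° lat → SW at lon 84.875°, lat 24.9458°.
Cell spans 0.00833333° lon × 0.00416667° lat.
south 24.94583° N, north 24.95000° N.

24.94583° N, 24.95000° N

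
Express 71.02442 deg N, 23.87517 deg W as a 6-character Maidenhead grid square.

Add 180° to longitude and 90° to latitude: 156.1248, 161.0244.
Field: 156.1248/20 → 7 → H, 161.0244/10 → 16 → Q; chars HQ.
Square: 16.1248/2 → 8, 1.0244/1 → 1; chars 81.
Subsquare: 0.1248/0.0833333 → 1 → b, 0.0244/0.0416667 → 0 → a; chars ba.

HQ81ba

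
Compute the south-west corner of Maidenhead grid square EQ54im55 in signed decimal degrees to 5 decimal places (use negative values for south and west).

74.52083, -89.29167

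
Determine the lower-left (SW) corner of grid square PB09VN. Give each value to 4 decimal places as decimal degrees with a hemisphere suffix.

70.4583° S, 121.7500° E

Field P=15, B=1: +15·20° lon, +1·10° lat → SW at lon 120°, lat -80°.
Square 0, 9: +0·2° lon, +9·1° lat → SW at lon 120°, lat -71°.
Subsquare v=21, n=13: +21·0.0833333° lon, +13·0.0416667° lat → SW at lon 121.75°, lat -70.4583°.
latitude 70.4583° S, longitude 121.7500° E.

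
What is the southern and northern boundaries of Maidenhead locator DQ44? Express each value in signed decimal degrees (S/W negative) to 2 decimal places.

74.00, 75.00

Field D=3, Q=16: +3·20° lon, +16·10° lat → SW at lon -120°, lat 70°.
Square 4, 4: +4·2° lon, +4·1° lat → SW at lon -112°, lat 74°.
Cell spans 2° lon × 1° lat.
south 74.00, north 75.00.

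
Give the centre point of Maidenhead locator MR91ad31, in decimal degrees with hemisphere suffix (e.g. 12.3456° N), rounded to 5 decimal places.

Field M=12, R=17: +12·20° lon, +17·10° lat → SW at lon 60°, lat 80°.
Square 9, 1: +9·2° lon, +1·1° lat → SW at lon 78°, lat 81°.
Subsquare a=0, d=3: +0·0.0833333° lon, +3·0.0416667° lat → SW at lon 78°, lat 81.125°.
Extended square 3, 1: +3·0.00833333° lon, +1·0.00416667° lat → SW at lon 78.025°, lat 81.1292°.
Cell spans 0.00833333° lon × 0.00416667° lat. Centre is SW corner plus half of each.
latitude 81.13125° N, longitude 78.02917° E.

81.13125° N, 78.02917° E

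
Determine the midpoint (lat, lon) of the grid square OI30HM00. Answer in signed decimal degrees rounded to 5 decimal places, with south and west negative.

-9.49792, 106.58750

Field O=14, I=8: +14·20° lon, +8·10° lat → SW at lon 100°, lat -10°.
Square 3, 0: +3·2° lon, +0·1° lat → SW at lon 106°, lat -10°.
Subsquare h=7, m=12: +7·0.0833333° lon, +12·0.0416667° lat → SW at lon 106.583°, lat -9.5°.
Extended square 0, 0: +0·0.00833333° lon, +0·0.00416667° lat → SW at lon 106.583°, lat -9.5°.
Cell spans 0.00833333° lon × 0.00416667° lat. Centre is SW corner plus half of each.
latitude -9.49792, longitude 106.58750.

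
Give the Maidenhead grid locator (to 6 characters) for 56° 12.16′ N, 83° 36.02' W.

Offset from 180°W / 90°S: lon 96.3997°, lat 146.2027°.
Field (20°×10°, letters A–R): lon ⌊96.3997/20⌋ = 4 → E; lat ⌊146.2027/10⌋ = 14 → O.
Square (2°×1°, digits 0–9): lon ⌊16.3997/2⌋ = 8; lat ⌊6.2027/1⌋ = 6.
Subsquare (5′×2.5′, letters a–x): lon ⌊0.3997/0.0833333⌋ = 4 → e; lat ⌊0.2027/0.0416667⌋ = 4 → e.

EO86ee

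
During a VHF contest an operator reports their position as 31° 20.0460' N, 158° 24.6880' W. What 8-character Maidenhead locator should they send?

Offset from 180°W / 90°S: lon 21.58853°, lat 121.33410°.
Field: 21.58853/20 → 1 → B, 121.33410/10 → 12 → M; chars BM.
Square: 1.58853/2 → 0, 1.33410/1 → 1; chars 01.
Subsquare: 1.58853/0.0833333 → 19 → t, 0.33410/0.0416667 → 8 → i; chars ti.
Extended square: 0.00520/0.00833333 → 0, 0.00077/0.00416667 → 0; chars 00.

BM01ti00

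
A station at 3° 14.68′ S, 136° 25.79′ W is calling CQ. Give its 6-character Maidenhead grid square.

Add 180° to longitude and 90° to latitude: 43.5702, 86.7553.
Field (20°×10°, letters A–R): 43.5702/20 → 2 → C, 86.7553/10 → 8 → I; chars CI.
Square (2°×1°, digits 0–9): 3.5702/2 → 1, 6.7553/1 → 6; chars 16.
Subsquare (5′×2.5′, letters a–x): 1.5702/0.0833333 → 18 → s, 0.7553/0.0416667 → 18 → s; chars ss.

CI16ss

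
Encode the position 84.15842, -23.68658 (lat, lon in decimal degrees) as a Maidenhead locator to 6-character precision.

HR84dd

Shift to the Maidenhead origin (180°W, 90°S): lon 156.3134, lat 174.1584.
Field: lon ⌊156.3134/20⌋ = 7 → H; lat ⌊174.1584/10⌋ = 17 → R.
Square: lon ⌊16.3134/2⌋ = 8; lat ⌊4.1584/1⌋ = 4.
Subsquare: lon ⌊0.3134/0.0833333⌋ = 3 → d; lat ⌊0.1584/0.0416667⌋ = 3 → d.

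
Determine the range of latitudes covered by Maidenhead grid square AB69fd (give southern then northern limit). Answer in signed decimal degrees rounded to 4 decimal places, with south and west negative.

-70.8750, -70.8333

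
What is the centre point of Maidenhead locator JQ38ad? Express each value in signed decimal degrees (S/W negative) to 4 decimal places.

78.1458, 6.0417

Field J=9, Q=16: +9·20° lon, +16·10° lat → SW at lon 0°, lat 70°.
Square 3, 8: +3·2° lon, +8·1° lat → SW at lon 6°, lat 78°.
Subsquare a=0, d=3: +0·0.0833333° lon, +3·0.0416667° lat → SW at lon 6°, lat 78.125°.
Cell spans 0.0833333° lon × 0.0416667° lat. Centre is SW corner plus half of each.
latitude 78.1458, longitude 6.0417.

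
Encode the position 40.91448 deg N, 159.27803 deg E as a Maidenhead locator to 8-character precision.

Shift to the Maidenhead origin (180°W, 90°S): lon 339.27803, lat 130.91448.
Field (20°×10°, letters A–R): 339.27803/20 → 16 → Q, 130.91448/10 → 13 → N; chars QN.
Square (2°×1°, digits 0–9): 19.27803/2 → 9, 0.91448/1 → 0; chars 90.
Subsquare (5′×2.5′, letters a–x): 1.27803/0.0833333 → 15 → p, 0.91448/0.0416667 → 21 → v; chars pv.
Extended square (30″×15″, digits 0–9): 0.02803/0.00833333 → 3, 0.03948/0.00416667 → 9; chars 39.

QN90pv39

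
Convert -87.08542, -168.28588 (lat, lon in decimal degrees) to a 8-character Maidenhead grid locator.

AA52uv59

Shift to the Maidenhead origin (180°W, 90°S): lon 11.71412, lat 2.91458.
Field: 11.71412/20 → 0 → A, 2.91458/10 → 0 → A; chars AA.
Square: 11.71412/2 → 5, 2.91458/1 → 2; chars 52.
Subsquare: 1.71412/0.0833333 → 20 → u, 0.91458/0.0416667 → 21 → v; chars uv.
Extended square: 0.04745/0.00833333 → 5, 0.03958/0.00416667 → 9; chars 59.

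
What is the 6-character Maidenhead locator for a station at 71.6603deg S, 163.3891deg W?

AB88hi

Shift to the Maidenhead origin (180°W, 90°S): lon 16.6109, lat 18.3397.
Field (20°×10°, letters A–R): 16.6109/20 → 0 → A, 18.3397/10 → 1 → B; chars AB.
Square (2°×1°, digits 0–9): 16.6109/2 → 8, 8.3397/1 → 8; chars 88.
Subsquare (5′×2.5′, letters a–x): 0.6109/0.0833333 → 7 → h, 0.3397/0.0416667 → 8 → i; chars hi.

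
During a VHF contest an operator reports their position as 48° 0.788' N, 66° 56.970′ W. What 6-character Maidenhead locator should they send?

FN68ma

Shift to the Maidenhead origin (180°W, 90°S): lon 113.0505, lat 138.0131.
Field (20°×10°, letters A–R): 113.0505/20 → 5 → F, 138.0131/10 → 13 → N; chars FN.
Square (2°×1°, digits 0–9): 13.0505/2 → 6, 8.0131/1 → 8; chars 68.
Subsquare (5′×2.5′, letters a–x): 1.0505/0.0833333 → 12 → m, 0.0131/0.0416667 → 0 → a; chars ma.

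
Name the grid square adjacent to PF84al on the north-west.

PF74xm

Longitude subsquare a = 0; −1 → -1, wraps to 23 = x, carry into square.
Longitude square 8; −1 → 7.
Latitude subsquare l = 11; +1 → 12 = m.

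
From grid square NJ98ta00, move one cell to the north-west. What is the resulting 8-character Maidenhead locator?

Longitude extended square 0; −1 → -1, wraps to 9, carry into subsquare.
Longitude subsquare t = 19; −1 → 18 = s.
Latitude extended square 0; +1 → 1.

NJ98sa91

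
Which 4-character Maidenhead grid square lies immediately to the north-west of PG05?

Longitude square 0; −1 → -1, wraps to 9, carry into field.
Longitude field P = 15; −1 → 14 = O.
Latitude square 5; +1 → 6.

OG96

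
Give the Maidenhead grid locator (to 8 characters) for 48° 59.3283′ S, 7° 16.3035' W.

IE61ia72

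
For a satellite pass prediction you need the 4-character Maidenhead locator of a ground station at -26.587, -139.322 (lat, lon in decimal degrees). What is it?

Add 180° to longitude and 90° to latitude: 40.68, 63.41.
Field: lon ⌊40.68/20⌋ = 2 → C; lat ⌊63.41/10⌋ = 6 → G.
Square: lon ⌊0.68/2⌋ = 0; lat ⌊3.41/1⌋ = 3.

CG03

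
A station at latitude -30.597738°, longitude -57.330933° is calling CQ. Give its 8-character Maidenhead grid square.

GF19ij06

Shift to the Maidenhead origin (180°W, 90°S): lon 122.66907, lat 59.40226.
Field: lon ⌊122.66907/20⌋ = 6 → G; lat ⌊59.40226/10⌋ = 5 → F.
Square: lon ⌊2.66907/2⌋ = 1; lat ⌊9.40226/1⌋ = 9.
Subsquare: lon ⌊0.66907/0.0833333⌋ = 8 → i; lat ⌊0.40226/0.0416667⌋ = 9 → j.
Extended square: lon ⌊0.00240/0.00833333⌋ = 0; lat ⌊0.02726/0.00416667⌋ = 6.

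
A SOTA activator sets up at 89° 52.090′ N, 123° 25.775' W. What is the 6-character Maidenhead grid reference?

Offset from 180°W / 90°S: lon 56.5704°, lat 179.8682°.
Field: lon ⌊56.5704/20⌋ = 2 → C; lat ⌊179.8682/10⌋ = 17 → R.
Square: lon ⌊16.5704/2⌋ = 8; lat ⌊9.8682/1⌋ = 9.
Subsquare: lon ⌊0.5704/0.0833333⌋ = 6 → g; lat ⌊0.8682/0.0416667⌋ = 20 → u.

CR89gu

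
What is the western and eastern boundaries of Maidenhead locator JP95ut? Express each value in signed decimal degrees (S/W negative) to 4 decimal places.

19.6667, 19.7500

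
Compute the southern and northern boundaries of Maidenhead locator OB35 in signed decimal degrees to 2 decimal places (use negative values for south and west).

-75.00, -74.00

Field O=14, B=1: +14·20° lon, +1·10° lat → SW at lon 100°, lat -80°.
Square 3, 5: +3·2° lon, +5·1° lat → SW at lon 106°, lat -75°.
Cell spans 2° lon × 1° lat.
south -75.00, north -74.00.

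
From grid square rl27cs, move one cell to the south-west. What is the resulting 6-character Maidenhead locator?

Longitude subsquare c = 2; −1 → 1 = b.
Latitude subsquare s = 18; −1 → 17 = r.

RL27br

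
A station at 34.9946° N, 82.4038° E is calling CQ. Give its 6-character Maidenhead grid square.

NM14ex

Shift to the Maidenhead origin (180°W, 90°S): lon 262.4038, lat 124.9946.
Field: 262.4038/20 → 13 → N, 124.9946/10 → 12 → M; chars NM.
Square: 2.4038/2 → 1, 4.9946/1 → 4; chars 14.
Subsquare: 0.4038/0.0833333 → 4 → e, 0.9946/0.0416667 → 23 → x; chars ex.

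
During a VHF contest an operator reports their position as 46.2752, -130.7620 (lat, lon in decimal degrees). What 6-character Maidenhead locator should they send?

Add 180° to longitude and 90° to latitude: 49.2380, 136.2752.
Field (20°×10°, letters A–R): 49.2380/20 → 2 → C, 136.2752/10 → 13 → N; chars CN.
Square (2°×1°, digits 0–9): 9.2380/2 → 4, 6.2752/1 → 6; chars 46.
Subsquare (5′×2.5′, letters a–x): 1.2380/0.0833333 → 14 → o, 0.2752/0.0416667 → 6 → g; chars og.

CN46og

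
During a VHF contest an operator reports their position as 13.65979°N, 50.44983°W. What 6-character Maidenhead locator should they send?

GK43sp

Offset from 180°W / 90°S: lon 129.5502°, lat 103.6598°.
Field: 129.5502/20 → 6 → G, 103.6598/10 → 10 → K; chars GK.
Square: 9.5502/2 → 4, 3.6598/1 → 3; chars 43.
Subsquare: 1.5502/0.0833333 → 18 → s, 0.6598/0.0416667 → 15 → p; chars sp.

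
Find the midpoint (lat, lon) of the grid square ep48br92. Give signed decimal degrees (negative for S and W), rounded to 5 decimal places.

68.71875, -91.83750

Field E=4, P=15: +4·20° lon, +15·10° lat → SW at lon -100°, lat 60°.
Square 4, 8: +4·2° lon, +8·1° lat → SW at lon -92°, lat 68°.
Subsquare b=1, r=17: +1·0.0833333° lon, +17·0.0416667° lat → SW at lon -91.9167°, lat 68.7083°.
Extended square 9, 2: +9·0.00833333° lon, +2·0.00416667° lat → SW at lon -91.8417°, lat 68.7167°.
Cell spans 0.00833333° lon × 0.00416667° lat. Centre is SW corner plus half of each.
latitude 68.71875, longitude -91.83750.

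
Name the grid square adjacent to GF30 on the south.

GE39

Latitude square 0; −1 → -1, wraps to 9, carry into field.
Latitude field F = 5; −1 → 4 = E.
The longitude characters are unchanged.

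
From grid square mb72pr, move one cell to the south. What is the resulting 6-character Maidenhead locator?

Latitude subsquare r = 17; −1 → 16 = q.
The longitude characters are unchanged.

MB72pq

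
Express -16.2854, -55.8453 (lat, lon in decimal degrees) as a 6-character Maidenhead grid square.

Shift to the Maidenhead origin (180°W, 90°S): lon 124.1547, lat 73.7146.
Field: lon ⌊124.1547/20⌋ = 6 → G; lat ⌊73.7146/10⌋ = 7 → H.
Square: lon ⌊4.1547/2⌋ = 2; lat ⌊3.7146/1⌋ = 3.
Subsquare: lon ⌊0.1547/0.0833333⌋ = 1 → b; lat ⌊0.7146/0.0416667⌋ = 17 → r.

GH23br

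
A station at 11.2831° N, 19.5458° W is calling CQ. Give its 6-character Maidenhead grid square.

IK01fg

Shift to the Maidenhead origin (180°W, 90°S): lon 160.4542, lat 101.2831.
Field: lon ⌊160.4542/20⌋ = 8 → I; lat ⌊101.2831/10⌋ = 10 → K.
Square: lon ⌊0.4542/2⌋ = 0; lat ⌊1.2831/1⌋ = 1.
Subsquare: lon ⌊0.4542/0.0833333⌋ = 5 → f; lat ⌊0.2831/0.0416667⌋ = 6 → g.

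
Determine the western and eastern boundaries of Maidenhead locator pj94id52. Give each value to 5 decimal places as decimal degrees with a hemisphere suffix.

138.70833° E, 138.71667° E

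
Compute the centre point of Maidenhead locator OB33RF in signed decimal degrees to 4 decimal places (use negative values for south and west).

Field O=14, B=1: +14·20° lon, +1·10° lat → SW at lon 100°, lat -80°.
Square 3, 3: +3·2° lon, +3·1° lat → SW at lon 106°, lat -77°.
Subsquare r=17, f=5: +17·0.0833333° lon, +5·0.0416667° lat → SW at lon 107.417°, lat -76.7917°.
Cell spans 0.0833333° lon × 0.0416667° lat. Centre is SW corner plus half of each.
latitude -76.7708, longitude 107.4583.

-76.7708, 107.4583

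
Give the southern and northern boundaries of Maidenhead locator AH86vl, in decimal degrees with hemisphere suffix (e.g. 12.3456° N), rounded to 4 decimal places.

13.5417° S, 13.5000° S

Field A=0, H=7: +0·20° lon, +7·10° lat → SW at lon -180°, lat -20°.
Square 8, 6: +8·2° lon, +6·1° lat → SW at lon -164°, lat -14°.
Subsquare v=21, l=11: +21·0.0833333° lon, +11·0.0416667° lat → SW at lon -162.25°, lat -13.5417°.
Cell spans 0.0833333° lon × 0.0416667° lat.
south 13.5417° S, north 13.5000° S.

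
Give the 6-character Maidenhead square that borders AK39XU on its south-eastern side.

Longitude subsquare x = 23; +1 → 24, wraps to 0 = a, carry into square.
Longitude square 3; +1 → 4.
Latitude subsquare u = 20; −1 → 19 = t.

AK49at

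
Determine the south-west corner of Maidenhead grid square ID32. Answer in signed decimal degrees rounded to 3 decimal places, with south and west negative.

-58.000, -14.000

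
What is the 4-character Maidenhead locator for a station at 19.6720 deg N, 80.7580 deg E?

Add 180° to longitude and 90° to latitude: 260.76, 109.67.
Field: 260.76/20 → 13 → N, 109.67/10 → 10 → K; chars NK.
Square: 0.76/2 → 0, 9.67/1 → 9; chars 09.

NK09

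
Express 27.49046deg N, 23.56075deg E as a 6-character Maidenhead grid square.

Add 180° to longitude and 90° to latitude: 203.5607, 117.4905.
Field: lon ⌊203.5607/20⌋ = 10 → K; lat ⌊117.4905/10⌋ = 11 → L.
Square: lon ⌊3.5607/2⌋ = 1; lat ⌊7.4905/1⌋ = 7.
Subsquare: lon ⌊1.5607/0.0833333⌋ = 18 → s; lat ⌊0.4905/0.0416667⌋ = 11 → l.

KL17sl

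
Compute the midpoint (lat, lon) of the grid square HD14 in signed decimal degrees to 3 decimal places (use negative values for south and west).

-55.500, -37.000

Field H=7, D=3: +7·20° lon, +3·10° lat → SW at lon -40°, lat -60°.
Square 1, 4: +1·2° lon, +4·1° lat → SW at lon -38°, lat -56°.
Cell spans 2° lon × 1° lat. Centre is SW corner plus half of each.
latitude -55.500, longitude -37.000.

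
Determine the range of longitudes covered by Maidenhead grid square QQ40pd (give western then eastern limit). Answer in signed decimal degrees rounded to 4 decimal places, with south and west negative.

Field Q=16, Q=16: +16·20° lon, +16·10° lat → SW at lon 140°, lat 70°.
Square 4, 0: +4·2° lon, +0·1° lat → SW at lon 148°, lat 70°.
Subsquare p=15, d=3: +15·0.0833333° lon, +3·0.0416667° lat → SW at lon 149.25°, lat 70.125°.
Cell spans 0.0833333° lon × 0.0416667° lat.
west 149.2500, east 149.3333.

149.2500, 149.3333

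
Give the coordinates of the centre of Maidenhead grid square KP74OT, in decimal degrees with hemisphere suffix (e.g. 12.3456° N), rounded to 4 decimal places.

Field K=10, P=15: +10·20° lon, +15·10° lat → SW at lon 20°, lat 60°.
Square 7, 4: +7·2° lon, +4·1° lat → SW at lon 34°, lat 64°.
Subsquare o=14, t=19: +14·0.0833333° lon, +19·0.0416667° lat → SW at lon 35.1667°, lat 64.7917°.
Cell spans 0.0833333° lon × 0.0416667° lat. Centre is SW corner plus half of each.
latitude 64.8125° N, longitude 35.2083° E.

64.8125° N, 35.2083° E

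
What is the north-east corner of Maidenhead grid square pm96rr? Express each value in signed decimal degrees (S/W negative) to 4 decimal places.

36.7500, 139.5000

Field P=15, M=12: +15·20° lon, +12·10° lat → SW at lon 120°, lat 30°.
Square 9, 6: +9·2° lon, +6·1° lat → SW at lon 138°, lat 36°.
Subsquare r=17, r=17: +17·0.0833333° lon, +17·0.0416667° lat → SW at lon 139.417°, lat 36.7083°.
Cell spans 0.0833333° lon × 0.0416667° lat. NE corner is SW corner plus one full cell.
latitude 36.7500, longitude 139.5000.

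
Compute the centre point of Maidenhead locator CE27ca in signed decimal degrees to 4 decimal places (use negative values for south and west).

Field C=2, E=4: +2·20° lon, +4·10° lat → SW at lon -140°, lat -50°.
Square 2, 7: +2·2° lon, +7·1° lat → SW at lon -136°, lat -43°.
Subsquare c=2, a=0: +2·0.0833333° lon, +0·0.0416667° lat → SW at lon -135.833°, lat -43°.
Cell spans 0.0833333° lon × 0.0416667° lat. Centre is SW corner plus half of each.
latitude -42.9792, longitude -135.7917.

-42.9792, -135.7917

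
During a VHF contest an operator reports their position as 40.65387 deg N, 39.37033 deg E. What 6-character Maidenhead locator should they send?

KN90qp

Add 180° to longitude and 90° to latitude: 219.3703, 130.6539.
Field: lon ⌊219.3703/20⌋ = 10 → K; lat ⌊130.6539/10⌋ = 13 → N.
Square: lon ⌊19.3703/2⌋ = 9; lat ⌊0.6539/1⌋ = 0.
Subsquare: lon ⌊1.3703/0.0833333⌋ = 16 → q; lat ⌊0.6539/0.0416667⌋ = 15 → p.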